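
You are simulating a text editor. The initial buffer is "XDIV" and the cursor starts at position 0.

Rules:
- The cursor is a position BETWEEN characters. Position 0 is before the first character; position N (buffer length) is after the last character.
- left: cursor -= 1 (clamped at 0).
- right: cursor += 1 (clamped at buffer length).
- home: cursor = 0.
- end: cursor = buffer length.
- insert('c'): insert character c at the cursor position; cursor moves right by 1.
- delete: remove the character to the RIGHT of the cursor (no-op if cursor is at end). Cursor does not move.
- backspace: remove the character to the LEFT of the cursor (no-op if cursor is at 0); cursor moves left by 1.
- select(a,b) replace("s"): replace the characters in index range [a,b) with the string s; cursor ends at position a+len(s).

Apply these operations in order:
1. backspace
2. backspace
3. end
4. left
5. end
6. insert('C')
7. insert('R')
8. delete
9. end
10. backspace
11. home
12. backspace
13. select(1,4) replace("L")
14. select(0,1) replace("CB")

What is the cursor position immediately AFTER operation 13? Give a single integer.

After op 1 (backspace): buf='XDIV' cursor=0
After op 2 (backspace): buf='XDIV' cursor=0
After op 3 (end): buf='XDIV' cursor=4
After op 4 (left): buf='XDIV' cursor=3
After op 5 (end): buf='XDIV' cursor=4
After op 6 (insert('C')): buf='XDIVC' cursor=5
After op 7 (insert('R')): buf='XDIVCR' cursor=6
After op 8 (delete): buf='XDIVCR' cursor=6
After op 9 (end): buf='XDIVCR' cursor=6
After op 10 (backspace): buf='XDIVC' cursor=5
After op 11 (home): buf='XDIVC' cursor=0
After op 12 (backspace): buf='XDIVC' cursor=0
After op 13 (select(1,4) replace("L")): buf='XLC' cursor=2

Answer: 2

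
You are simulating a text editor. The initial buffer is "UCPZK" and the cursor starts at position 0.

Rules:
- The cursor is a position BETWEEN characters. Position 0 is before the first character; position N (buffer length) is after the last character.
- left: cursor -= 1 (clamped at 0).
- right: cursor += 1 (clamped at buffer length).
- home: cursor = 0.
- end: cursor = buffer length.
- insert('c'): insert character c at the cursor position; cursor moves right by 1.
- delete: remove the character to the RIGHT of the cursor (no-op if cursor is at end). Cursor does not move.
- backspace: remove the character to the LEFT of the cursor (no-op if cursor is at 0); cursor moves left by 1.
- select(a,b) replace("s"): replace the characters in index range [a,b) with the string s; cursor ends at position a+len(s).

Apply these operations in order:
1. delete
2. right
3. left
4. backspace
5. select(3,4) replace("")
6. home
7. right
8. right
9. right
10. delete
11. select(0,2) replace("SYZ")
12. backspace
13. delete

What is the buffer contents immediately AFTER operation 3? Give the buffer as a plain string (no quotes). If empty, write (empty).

After op 1 (delete): buf='CPZK' cursor=0
After op 2 (right): buf='CPZK' cursor=1
After op 3 (left): buf='CPZK' cursor=0

Answer: CPZK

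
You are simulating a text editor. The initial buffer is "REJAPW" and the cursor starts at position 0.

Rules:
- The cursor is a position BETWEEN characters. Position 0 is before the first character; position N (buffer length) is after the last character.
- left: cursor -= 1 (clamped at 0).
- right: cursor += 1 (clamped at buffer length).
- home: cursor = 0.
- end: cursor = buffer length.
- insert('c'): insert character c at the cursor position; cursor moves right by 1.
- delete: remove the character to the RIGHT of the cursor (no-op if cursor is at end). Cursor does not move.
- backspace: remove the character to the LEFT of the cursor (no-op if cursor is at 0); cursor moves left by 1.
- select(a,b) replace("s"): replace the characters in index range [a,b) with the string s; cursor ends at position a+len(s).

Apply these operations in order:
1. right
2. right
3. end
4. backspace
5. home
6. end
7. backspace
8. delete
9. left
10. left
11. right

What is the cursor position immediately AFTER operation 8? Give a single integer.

Answer: 4

Derivation:
After op 1 (right): buf='REJAPW' cursor=1
After op 2 (right): buf='REJAPW' cursor=2
After op 3 (end): buf='REJAPW' cursor=6
After op 4 (backspace): buf='REJAP' cursor=5
After op 5 (home): buf='REJAP' cursor=0
After op 6 (end): buf='REJAP' cursor=5
After op 7 (backspace): buf='REJA' cursor=4
After op 8 (delete): buf='REJA' cursor=4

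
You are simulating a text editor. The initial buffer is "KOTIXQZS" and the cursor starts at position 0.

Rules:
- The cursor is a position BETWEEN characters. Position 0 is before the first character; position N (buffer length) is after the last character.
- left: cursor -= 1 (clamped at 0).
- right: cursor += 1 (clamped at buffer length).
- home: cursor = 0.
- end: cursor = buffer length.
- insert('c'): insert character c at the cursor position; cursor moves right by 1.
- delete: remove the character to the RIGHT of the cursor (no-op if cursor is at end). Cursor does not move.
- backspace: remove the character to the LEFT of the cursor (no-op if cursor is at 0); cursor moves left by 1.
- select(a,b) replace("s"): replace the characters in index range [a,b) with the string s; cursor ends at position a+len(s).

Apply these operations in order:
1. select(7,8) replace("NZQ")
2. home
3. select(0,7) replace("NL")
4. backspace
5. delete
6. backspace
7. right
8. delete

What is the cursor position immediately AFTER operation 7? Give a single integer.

Answer: 1

Derivation:
After op 1 (select(7,8) replace("NZQ")): buf='KOTIXQZNZQ' cursor=10
After op 2 (home): buf='KOTIXQZNZQ' cursor=0
After op 3 (select(0,7) replace("NL")): buf='NLNZQ' cursor=2
After op 4 (backspace): buf='NNZQ' cursor=1
After op 5 (delete): buf='NZQ' cursor=1
After op 6 (backspace): buf='ZQ' cursor=0
After op 7 (right): buf='ZQ' cursor=1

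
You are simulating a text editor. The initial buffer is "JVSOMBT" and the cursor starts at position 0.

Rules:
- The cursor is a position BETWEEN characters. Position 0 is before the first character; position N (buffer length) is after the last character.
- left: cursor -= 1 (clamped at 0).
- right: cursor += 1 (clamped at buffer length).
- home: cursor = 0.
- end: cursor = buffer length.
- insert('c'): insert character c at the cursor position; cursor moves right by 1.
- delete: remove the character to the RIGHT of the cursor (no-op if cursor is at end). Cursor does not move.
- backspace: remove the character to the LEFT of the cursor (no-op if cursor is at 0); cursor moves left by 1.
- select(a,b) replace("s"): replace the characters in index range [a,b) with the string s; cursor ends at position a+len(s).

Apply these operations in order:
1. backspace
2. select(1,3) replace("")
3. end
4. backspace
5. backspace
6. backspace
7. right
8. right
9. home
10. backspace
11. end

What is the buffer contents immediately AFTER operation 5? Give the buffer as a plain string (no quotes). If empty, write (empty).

Answer: JOM

Derivation:
After op 1 (backspace): buf='JVSOMBT' cursor=0
After op 2 (select(1,3) replace("")): buf='JOMBT' cursor=1
After op 3 (end): buf='JOMBT' cursor=5
After op 4 (backspace): buf='JOMB' cursor=4
After op 5 (backspace): buf='JOM' cursor=3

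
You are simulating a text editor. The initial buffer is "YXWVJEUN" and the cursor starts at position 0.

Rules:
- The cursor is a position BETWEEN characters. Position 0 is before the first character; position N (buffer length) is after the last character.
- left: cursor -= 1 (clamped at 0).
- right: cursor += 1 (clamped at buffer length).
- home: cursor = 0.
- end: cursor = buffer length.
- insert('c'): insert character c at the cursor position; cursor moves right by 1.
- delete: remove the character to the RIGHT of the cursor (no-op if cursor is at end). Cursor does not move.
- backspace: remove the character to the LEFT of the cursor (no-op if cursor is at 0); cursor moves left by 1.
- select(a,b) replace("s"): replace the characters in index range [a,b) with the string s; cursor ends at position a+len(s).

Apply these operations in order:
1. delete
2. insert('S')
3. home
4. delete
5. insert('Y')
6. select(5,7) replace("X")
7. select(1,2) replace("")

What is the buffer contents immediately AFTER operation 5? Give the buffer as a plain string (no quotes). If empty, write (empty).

Answer: YXWVJEUN

Derivation:
After op 1 (delete): buf='XWVJEUN' cursor=0
After op 2 (insert('S')): buf='SXWVJEUN' cursor=1
After op 3 (home): buf='SXWVJEUN' cursor=0
After op 4 (delete): buf='XWVJEUN' cursor=0
After op 5 (insert('Y')): buf='YXWVJEUN' cursor=1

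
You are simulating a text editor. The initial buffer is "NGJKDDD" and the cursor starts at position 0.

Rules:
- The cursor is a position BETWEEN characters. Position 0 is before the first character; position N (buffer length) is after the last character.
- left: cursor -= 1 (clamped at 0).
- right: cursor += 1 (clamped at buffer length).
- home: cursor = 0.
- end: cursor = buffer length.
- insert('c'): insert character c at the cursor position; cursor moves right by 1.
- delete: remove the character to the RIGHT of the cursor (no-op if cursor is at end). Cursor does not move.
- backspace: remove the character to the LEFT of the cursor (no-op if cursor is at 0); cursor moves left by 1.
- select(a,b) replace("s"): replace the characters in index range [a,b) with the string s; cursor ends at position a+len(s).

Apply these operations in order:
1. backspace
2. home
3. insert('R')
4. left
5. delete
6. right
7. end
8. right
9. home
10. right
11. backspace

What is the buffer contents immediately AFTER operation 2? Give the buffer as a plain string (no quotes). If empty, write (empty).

After op 1 (backspace): buf='NGJKDDD' cursor=0
After op 2 (home): buf='NGJKDDD' cursor=0

Answer: NGJKDDD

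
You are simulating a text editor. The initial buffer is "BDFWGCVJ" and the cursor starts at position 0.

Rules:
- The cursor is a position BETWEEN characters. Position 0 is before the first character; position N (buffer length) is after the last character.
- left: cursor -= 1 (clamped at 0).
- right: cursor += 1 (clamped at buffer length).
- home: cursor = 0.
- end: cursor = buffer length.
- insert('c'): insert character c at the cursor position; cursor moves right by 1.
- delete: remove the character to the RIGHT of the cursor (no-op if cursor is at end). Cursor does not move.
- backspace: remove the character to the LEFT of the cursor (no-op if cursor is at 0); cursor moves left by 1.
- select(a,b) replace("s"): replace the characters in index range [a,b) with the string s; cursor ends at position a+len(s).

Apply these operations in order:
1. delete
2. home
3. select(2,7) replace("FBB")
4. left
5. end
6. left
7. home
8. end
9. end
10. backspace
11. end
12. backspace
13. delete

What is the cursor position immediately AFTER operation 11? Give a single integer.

Answer: 4

Derivation:
After op 1 (delete): buf='DFWGCVJ' cursor=0
After op 2 (home): buf='DFWGCVJ' cursor=0
After op 3 (select(2,7) replace("FBB")): buf='DFFBB' cursor=5
After op 4 (left): buf='DFFBB' cursor=4
After op 5 (end): buf='DFFBB' cursor=5
After op 6 (left): buf='DFFBB' cursor=4
After op 7 (home): buf='DFFBB' cursor=0
After op 8 (end): buf='DFFBB' cursor=5
After op 9 (end): buf='DFFBB' cursor=5
After op 10 (backspace): buf='DFFB' cursor=4
After op 11 (end): buf='DFFB' cursor=4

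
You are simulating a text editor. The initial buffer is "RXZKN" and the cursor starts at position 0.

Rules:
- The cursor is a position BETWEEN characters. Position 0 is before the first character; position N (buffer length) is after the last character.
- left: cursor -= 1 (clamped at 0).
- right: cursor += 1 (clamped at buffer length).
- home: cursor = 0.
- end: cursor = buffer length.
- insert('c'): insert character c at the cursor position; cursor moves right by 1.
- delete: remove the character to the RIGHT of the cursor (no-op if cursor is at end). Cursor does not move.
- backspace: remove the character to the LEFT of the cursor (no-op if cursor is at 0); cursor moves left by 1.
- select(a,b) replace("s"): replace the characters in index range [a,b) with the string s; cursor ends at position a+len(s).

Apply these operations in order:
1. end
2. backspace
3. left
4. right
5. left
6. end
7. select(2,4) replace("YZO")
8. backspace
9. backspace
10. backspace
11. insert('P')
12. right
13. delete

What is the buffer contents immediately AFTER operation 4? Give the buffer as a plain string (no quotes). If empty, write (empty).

After op 1 (end): buf='RXZKN' cursor=5
After op 2 (backspace): buf='RXZK' cursor=4
After op 3 (left): buf='RXZK' cursor=3
After op 4 (right): buf='RXZK' cursor=4

Answer: RXZK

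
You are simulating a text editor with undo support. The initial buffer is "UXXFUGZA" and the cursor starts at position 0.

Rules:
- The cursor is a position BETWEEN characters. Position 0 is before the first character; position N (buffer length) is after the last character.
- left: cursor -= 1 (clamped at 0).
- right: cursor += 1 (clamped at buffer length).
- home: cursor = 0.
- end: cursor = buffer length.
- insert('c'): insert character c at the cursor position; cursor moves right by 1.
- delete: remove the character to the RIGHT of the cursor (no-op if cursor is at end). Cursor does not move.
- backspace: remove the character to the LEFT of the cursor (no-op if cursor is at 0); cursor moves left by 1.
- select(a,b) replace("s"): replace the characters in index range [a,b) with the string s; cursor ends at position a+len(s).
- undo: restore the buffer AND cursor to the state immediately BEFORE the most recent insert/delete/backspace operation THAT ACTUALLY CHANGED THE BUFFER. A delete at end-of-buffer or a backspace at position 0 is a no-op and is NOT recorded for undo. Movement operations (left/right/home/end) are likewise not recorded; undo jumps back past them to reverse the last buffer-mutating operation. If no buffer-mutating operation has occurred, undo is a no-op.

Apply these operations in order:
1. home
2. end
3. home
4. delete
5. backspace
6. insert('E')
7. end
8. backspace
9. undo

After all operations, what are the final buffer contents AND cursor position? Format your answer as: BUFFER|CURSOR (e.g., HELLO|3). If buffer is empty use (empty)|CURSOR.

Answer: EXXFUGZA|8

Derivation:
After op 1 (home): buf='UXXFUGZA' cursor=0
After op 2 (end): buf='UXXFUGZA' cursor=8
After op 3 (home): buf='UXXFUGZA' cursor=0
After op 4 (delete): buf='XXFUGZA' cursor=0
After op 5 (backspace): buf='XXFUGZA' cursor=0
After op 6 (insert('E')): buf='EXXFUGZA' cursor=1
After op 7 (end): buf='EXXFUGZA' cursor=8
After op 8 (backspace): buf='EXXFUGZ' cursor=7
After op 9 (undo): buf='EXXFUGZA' cursor=8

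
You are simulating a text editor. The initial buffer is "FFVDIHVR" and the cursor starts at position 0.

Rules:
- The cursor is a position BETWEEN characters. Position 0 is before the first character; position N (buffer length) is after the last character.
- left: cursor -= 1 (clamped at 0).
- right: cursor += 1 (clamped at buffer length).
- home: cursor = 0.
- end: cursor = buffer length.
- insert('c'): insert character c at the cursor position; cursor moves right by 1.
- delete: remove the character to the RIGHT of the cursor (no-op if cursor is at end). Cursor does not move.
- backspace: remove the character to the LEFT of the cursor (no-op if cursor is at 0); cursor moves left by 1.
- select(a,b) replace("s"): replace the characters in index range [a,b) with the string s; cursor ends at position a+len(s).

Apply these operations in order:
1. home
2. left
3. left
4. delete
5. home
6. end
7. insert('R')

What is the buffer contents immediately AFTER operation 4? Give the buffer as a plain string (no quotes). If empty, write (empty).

Answer: FVDIHVR

Derivation:
After op 1 (home): buf='FFVDIHVR' cursor=0
After op 2 (left): buf='FFVDIHVR' cursor=0
After op 3 (left): buf='FFVDIHVR' cursor=0
After op 4 (delete): buf='FVDIHVR' cursor=0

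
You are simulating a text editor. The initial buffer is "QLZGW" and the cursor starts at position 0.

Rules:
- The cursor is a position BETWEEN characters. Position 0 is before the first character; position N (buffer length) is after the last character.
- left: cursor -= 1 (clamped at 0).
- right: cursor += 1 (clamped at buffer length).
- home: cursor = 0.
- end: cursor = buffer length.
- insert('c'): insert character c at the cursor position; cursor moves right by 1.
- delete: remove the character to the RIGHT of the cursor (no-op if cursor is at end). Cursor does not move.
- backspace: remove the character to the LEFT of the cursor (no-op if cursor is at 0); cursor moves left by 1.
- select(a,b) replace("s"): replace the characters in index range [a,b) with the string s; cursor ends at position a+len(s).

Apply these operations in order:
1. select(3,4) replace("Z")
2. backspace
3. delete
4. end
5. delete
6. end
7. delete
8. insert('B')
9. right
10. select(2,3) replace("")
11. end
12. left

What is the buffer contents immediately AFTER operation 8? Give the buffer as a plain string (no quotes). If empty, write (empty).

Answer: QLZB

Derivation:
After op 1 (select(3,4) replace("Z")): buf='QLZZW' cursor=4
After op 2 (backspace): buf='QLZW' cursor=3
After op 3 (delete): buf='QLZ' cursor=3
After op 4 (end): buf='QLZ' cursor=3
After op 5 (delete): buf='QLZ' cursor=3
After op 6 (end): buf='QLZ' cursor=3
After op 7 (delete): buf='QLZ' cursor=3
After op 8 (insert('B')): buf='QLZB' cursor=4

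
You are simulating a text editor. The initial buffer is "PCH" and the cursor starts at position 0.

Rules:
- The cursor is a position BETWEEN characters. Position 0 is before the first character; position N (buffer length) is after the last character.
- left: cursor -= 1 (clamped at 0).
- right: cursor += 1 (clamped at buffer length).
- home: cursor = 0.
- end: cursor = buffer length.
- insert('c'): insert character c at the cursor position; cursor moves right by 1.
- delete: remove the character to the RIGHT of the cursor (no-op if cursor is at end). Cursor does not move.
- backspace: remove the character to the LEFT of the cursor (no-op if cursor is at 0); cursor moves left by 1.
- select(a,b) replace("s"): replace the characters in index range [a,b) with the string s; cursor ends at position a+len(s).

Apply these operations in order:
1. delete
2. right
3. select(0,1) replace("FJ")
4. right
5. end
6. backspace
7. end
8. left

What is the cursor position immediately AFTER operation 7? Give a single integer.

After op 1 (delete): buf='CH' cursor=0
After op 2 (right): buf='CH' cursor=1
After op 3 (select(0,1) replace("FJ")): buf='FJH' cursor=2
After op 4 (right): buf='FJH' cursor=3
After op 5 (end): buf='FJH' cursor=3
After op 6 (backspace): buf='FJ' cursor=2
After op 7 (end): buf='FJ' cursor=2

Answer: 2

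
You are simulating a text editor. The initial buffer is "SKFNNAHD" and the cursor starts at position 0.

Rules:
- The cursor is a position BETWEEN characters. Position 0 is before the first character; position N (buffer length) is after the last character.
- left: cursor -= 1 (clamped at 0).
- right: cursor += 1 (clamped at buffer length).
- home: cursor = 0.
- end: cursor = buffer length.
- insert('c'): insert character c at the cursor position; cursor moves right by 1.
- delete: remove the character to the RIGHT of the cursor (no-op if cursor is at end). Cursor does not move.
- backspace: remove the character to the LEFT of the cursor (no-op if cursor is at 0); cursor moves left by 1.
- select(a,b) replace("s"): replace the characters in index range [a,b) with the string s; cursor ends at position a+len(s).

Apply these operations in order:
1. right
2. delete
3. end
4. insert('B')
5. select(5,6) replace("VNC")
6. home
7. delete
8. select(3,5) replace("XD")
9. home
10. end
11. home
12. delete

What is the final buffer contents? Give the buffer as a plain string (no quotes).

Answer: NNXDNCDB

Derivation:
After op 1 (right): buf='SKFNNAHD' cursor=1
After op 2 (delete): buf='SFNNAHD' cursor=1
After op 3 (end): buf='SFNNAHD' cursor=7
After op 4 (insert('B')): buf='SFNNAHDB' cursor=8
After op 5 (select(5,6) replace("VNC")): buf='SFNNAVNCDB' cursor=8
After op 6 (home): buf='SFNNAVNCDB' cursor=0
After op 7 (delete): buf='FNNAVNCDB' cursor=0
After op 8 (select(3,5) replace("XD")): buf='FNNXDNCDB' cursor=5
After op 9 (home): buf='FNNXDNCDB' cursor=0
After op 10 (end): buf='FNNXDNCDB' cursor=9
After op 11 (home): buf='FNNXDNCDB' cursor=0
After op 12 (delete): buf='NNXDNCDB' cursor=0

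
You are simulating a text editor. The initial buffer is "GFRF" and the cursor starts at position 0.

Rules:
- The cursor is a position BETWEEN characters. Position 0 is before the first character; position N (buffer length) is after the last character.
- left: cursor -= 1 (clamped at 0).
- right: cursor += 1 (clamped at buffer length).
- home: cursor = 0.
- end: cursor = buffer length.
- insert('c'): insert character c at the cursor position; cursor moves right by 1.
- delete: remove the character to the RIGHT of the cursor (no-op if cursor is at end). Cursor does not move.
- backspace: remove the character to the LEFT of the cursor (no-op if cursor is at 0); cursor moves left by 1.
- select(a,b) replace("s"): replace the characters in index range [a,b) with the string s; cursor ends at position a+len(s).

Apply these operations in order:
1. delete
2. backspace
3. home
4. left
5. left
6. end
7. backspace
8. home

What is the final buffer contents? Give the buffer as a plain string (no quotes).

Answer: FR

Derivation:
After op 1 (delete): buf='FRF' cursor=0
After op 2 (backspace): buf='FRF' cursor=0
After op 3 (home): buf='FRF' cursor=0
After op 4 (left): buf='FRF' cursor=0
After op 5 (left): buf='FRF' cursor=0
After op 6 (end): buf='FRF' cursor=3
After op 7 (backspace): buf='FR' cursor=2
After op 8 (home): buf='FR' cursor=0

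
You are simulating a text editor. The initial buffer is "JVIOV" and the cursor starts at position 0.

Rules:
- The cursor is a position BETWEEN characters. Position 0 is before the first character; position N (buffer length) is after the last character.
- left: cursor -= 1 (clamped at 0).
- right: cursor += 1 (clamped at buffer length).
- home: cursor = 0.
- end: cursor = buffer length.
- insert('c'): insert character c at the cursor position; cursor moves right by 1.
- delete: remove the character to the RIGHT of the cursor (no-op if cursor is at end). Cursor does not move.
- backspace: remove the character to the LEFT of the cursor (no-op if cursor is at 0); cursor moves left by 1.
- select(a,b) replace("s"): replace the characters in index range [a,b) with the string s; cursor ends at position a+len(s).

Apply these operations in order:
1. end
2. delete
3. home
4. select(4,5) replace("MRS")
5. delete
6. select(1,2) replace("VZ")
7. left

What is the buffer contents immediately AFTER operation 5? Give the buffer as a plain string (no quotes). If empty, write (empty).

After op 1 (end): buf='JVIOV' cursor=5
After op 2 (delete): buf='JVIOV' cursor=5
After op 3 (home): buf='JVIOV' cursor=0
After op 4 (select(4,5) replace("MRS")): buf='JVIOMRS' cursor=7
After op 5 (delete): buf='JVIOMRS' cursor=7

Answer: JVIOMRS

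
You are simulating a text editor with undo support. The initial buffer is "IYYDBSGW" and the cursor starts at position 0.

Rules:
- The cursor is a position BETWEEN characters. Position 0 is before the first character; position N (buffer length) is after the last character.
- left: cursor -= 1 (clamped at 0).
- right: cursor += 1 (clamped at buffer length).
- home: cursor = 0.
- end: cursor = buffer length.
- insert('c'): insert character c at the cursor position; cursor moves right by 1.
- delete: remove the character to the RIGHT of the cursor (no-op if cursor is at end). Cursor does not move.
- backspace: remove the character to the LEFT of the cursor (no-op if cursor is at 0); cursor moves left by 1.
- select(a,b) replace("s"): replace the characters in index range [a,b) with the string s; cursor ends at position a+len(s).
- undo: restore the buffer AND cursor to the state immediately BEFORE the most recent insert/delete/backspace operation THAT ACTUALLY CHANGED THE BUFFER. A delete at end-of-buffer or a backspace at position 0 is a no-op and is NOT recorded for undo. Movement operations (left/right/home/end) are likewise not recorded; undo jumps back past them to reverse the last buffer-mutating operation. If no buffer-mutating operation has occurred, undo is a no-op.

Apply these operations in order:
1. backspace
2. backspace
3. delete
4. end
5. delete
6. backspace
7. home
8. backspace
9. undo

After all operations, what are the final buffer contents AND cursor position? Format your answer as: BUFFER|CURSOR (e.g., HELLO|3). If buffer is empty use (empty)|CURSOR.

Answer: YYDBSGW|7

Derivation:
After op 1 (backspace): buf='IYYDBSGW' cursor=0
After op 2 (backspace): buf='IYYDBSGW' cursor=0
After op 3 (delete): buf='YYDBSGW' cursor=0
After op 4 (end): buf='YYDBSGW' cursor=7
After op 5 (delete): buf='YYDBSGW' cursor=7
After op 6 (backspace): buf='YYDBSG' cursor=6
After op 7 (home): buf='YYDBSG' cursor=0
After op 8 (backspace): buf='YYDBSG' cursor=0
After op 9 (undo): buf='YYDBSGW' cursor=7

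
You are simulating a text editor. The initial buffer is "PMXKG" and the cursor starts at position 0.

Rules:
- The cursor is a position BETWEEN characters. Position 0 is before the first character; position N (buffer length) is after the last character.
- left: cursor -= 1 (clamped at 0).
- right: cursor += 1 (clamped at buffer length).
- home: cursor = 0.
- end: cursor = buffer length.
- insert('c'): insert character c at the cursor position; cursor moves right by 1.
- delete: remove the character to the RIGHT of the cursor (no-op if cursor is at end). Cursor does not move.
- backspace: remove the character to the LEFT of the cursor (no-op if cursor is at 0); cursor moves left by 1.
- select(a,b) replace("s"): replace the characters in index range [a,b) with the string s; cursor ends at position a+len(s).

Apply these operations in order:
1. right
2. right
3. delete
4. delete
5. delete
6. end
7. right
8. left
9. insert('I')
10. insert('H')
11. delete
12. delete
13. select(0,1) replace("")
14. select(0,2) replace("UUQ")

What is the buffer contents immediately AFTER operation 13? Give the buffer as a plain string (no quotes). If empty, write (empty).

After op 1 (right): buf='PMXKG' cursor=1
After op 2 (right): buf='PMXKG' cursor=2
After op 3 (delete): buf='PMKG' cursor=2
After op 4 (delete): buf='PMG' cursor=2
After op 5 (delete): buf='PM' cursor=2
After op 6 (end): buf='PM' cursor=2
After op 7 (right): buf='PM' cursor=2
After op 8 (left): buf='PM' cursor=1
After op 9 (insert('I')): buf='PIM' cursor=2
After op 10 (insert('H')): buf='PIHM' cursor=3
After op 11 (delete): buf='PIH' cursor=3
After op 12 (delete): buf='PIH' cursor=3
After op 13 (select(0,1) replace("")): buf='IH' cursor=0

Answer: IH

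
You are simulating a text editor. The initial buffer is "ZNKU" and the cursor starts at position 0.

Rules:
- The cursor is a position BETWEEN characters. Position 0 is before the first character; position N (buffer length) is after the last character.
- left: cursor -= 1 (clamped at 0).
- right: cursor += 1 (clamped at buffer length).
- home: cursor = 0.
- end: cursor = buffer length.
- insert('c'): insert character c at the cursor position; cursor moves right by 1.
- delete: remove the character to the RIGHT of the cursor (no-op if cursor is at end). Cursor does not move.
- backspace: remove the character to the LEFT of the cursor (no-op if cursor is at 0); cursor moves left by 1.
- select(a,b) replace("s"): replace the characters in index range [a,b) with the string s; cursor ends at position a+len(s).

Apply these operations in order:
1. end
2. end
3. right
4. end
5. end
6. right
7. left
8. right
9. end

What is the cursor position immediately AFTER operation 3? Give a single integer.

After op 1 (end): buf='ZNKU' cursor=4
After op 2 (end): buf='ZNKU' cursor=4
After op 3 (right): buf='ZNKU' cursor=4

Answer: 4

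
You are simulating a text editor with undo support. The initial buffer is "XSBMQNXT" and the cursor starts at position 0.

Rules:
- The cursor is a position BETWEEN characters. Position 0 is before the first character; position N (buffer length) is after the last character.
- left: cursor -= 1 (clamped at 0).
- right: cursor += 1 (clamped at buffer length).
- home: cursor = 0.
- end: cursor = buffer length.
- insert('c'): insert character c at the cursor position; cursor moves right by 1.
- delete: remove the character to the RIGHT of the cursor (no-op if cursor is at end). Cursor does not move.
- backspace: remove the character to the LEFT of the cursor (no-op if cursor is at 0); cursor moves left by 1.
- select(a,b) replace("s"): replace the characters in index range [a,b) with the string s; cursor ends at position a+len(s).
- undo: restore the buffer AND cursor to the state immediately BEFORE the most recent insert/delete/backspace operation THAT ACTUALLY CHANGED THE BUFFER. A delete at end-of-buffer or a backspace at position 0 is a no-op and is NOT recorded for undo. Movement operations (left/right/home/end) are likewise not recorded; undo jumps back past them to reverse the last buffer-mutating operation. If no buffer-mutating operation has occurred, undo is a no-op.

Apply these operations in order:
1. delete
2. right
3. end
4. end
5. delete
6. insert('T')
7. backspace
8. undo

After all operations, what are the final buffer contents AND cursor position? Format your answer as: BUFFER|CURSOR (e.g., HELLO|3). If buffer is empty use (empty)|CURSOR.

After op 1 (delete): buf='SBMQNXT' cursor=0
After op 2 (right): buf='SBMQNXT' cursor=1
After op 3 (end): buf='SBMQNXT' cursor=7
After op 4 (end): buf='SBMQNXT' cursor=7
After op 5 (delete): buf='SBMQNXT' cursor=7
After op 6 (insert('T')): buf='SBMQNXTT' cursor=8
After op 7 (backspace): buf='SBMQNXT' cursor=7
After op 8 (undo): buf='SBMQNXTT' cursor=8

Answer: SBMQNXTT|8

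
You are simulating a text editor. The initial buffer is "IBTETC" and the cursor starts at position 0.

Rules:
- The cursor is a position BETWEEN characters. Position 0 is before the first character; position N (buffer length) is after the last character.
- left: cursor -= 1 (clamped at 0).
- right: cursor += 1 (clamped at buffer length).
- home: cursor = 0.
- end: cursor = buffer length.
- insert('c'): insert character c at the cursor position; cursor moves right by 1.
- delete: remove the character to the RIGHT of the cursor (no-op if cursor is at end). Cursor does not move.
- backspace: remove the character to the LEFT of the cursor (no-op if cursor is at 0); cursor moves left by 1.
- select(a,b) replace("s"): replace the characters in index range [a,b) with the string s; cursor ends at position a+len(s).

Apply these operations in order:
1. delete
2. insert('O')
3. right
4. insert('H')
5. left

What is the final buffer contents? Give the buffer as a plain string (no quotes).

Answer: OBHTETC

Derivation:
After op 1 (delete): buf='BTETC' cursor=0
After op 2 (insert('O')): buf='OBTETC' cursor=1
After op 3 (right): buf='OBTETC' cursor=2
After op 4 (insert('H')): buf='OBHTETC' cursor=3
After op 5 (left): buf='OBHTETC' cursor=2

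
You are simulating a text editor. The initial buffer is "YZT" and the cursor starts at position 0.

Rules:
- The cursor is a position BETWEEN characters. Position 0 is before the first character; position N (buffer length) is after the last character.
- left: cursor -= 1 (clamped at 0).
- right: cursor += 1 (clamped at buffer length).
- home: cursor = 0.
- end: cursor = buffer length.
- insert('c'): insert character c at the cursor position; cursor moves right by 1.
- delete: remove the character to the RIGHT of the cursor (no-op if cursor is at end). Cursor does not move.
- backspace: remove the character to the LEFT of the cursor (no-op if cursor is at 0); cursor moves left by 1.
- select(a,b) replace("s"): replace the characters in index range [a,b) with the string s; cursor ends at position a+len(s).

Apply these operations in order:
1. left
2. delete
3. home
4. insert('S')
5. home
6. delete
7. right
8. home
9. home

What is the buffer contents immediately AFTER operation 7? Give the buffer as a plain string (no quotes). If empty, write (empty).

After op 1 (left): buf='YZT' cursor=0
After op 2 (delete): buf='ZT' cursor=0
After op 3 (home): buf='ZT' cursor=0
After op 4 (insert('S')): buf='SZT' cursor=1
After op 5 (home): buf='SZT' cursor=0
After op 6 (delete): buf='ZT' cursor=0
After op 7 (right): buf='ZT' cursor=1

Answer: ZT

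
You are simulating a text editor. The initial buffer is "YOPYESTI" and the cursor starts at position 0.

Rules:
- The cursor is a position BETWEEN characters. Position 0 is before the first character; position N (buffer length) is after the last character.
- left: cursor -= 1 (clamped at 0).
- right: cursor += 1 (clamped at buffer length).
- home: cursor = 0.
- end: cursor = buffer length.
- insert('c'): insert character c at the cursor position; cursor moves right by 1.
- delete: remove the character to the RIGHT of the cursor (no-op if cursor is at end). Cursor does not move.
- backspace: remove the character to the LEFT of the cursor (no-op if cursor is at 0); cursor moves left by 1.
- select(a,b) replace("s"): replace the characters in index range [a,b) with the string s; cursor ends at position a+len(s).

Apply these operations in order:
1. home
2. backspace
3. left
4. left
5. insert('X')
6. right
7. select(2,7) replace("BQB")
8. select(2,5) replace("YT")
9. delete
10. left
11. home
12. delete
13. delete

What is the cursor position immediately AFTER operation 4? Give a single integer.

Answer: 0

Derivation:
After op 1 (home): buf='YOPYESTI' cursor=0
After op 2 (backspace): buf='YOPYESTI' cursor=0
After op 3 (left): buf='YOPYESTI' cursor=0
After op 4 (left): buf='YOPYESTI' cursor=0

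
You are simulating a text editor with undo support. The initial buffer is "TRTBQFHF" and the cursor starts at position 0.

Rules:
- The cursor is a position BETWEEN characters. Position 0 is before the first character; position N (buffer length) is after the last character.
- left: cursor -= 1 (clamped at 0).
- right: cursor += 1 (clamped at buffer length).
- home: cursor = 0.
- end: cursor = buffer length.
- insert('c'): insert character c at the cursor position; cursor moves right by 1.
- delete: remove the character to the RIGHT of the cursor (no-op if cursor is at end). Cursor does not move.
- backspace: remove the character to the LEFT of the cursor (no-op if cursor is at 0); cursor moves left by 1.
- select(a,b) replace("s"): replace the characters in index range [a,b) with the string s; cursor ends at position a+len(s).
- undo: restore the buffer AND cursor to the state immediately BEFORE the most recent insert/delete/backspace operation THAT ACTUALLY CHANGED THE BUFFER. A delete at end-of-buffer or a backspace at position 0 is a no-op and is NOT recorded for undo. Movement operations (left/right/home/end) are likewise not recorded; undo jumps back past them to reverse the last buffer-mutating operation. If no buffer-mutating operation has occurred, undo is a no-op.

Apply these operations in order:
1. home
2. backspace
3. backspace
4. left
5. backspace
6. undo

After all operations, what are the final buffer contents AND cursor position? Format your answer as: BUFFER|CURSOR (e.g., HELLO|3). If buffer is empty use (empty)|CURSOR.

After op 1 (home): buf='TRTBQFHF' cursor=0
After op 2 (backspace): buf='TRTBQFHF' cursor=0
After op 3 (backspace): buf='TRTBQFHF' cursor=0
After op 4 (left): buf='TRTBQFHF' cursor=0
After op 5 (backspace): buf='TRTBQFHF' cursor=0
After op 6 (undo): buf='TRTBQFHF' cursor=0

Answer: TRTBQFHF|0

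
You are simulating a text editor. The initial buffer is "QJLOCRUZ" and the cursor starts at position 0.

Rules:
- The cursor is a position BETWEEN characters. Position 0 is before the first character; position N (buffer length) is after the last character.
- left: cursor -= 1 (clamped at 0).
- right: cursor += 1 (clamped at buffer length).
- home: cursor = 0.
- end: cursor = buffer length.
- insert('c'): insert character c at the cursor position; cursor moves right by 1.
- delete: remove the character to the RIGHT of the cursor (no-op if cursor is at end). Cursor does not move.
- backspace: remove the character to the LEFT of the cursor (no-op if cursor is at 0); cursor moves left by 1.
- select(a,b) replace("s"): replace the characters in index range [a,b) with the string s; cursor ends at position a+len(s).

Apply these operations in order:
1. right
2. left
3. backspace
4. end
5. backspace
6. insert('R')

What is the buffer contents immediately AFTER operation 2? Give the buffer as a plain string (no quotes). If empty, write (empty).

After op 1 (right): buf='QJLOCRUZ' cursor=1
After op 2 (left): buf='QJLOCRUZ' cursor=0

Answer: QJLOCRUZ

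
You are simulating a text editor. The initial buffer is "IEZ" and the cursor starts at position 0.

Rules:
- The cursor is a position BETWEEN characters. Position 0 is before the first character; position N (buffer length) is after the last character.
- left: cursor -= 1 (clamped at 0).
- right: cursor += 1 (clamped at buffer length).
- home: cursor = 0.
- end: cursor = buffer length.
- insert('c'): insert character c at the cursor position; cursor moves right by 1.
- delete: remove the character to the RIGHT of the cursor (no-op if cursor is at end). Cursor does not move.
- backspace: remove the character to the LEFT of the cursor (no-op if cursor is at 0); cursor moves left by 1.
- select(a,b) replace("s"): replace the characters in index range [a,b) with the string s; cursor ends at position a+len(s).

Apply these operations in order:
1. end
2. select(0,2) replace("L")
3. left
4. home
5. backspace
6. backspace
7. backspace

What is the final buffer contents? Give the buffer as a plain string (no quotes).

After op 1 (end): buf='IEZ' cursor=3
After op 2 (select(0,2) replace("L")): buf='LZ' cursor=1
After op 3 (left): buf='LZ' cursor=0
After op 4 (home): buf='LZ' cursor=0
After op 5 (backspace): buf='LZ' cursor=0
After op 6 (backspace): buf='LZ' cursor=0
After op 7 (backspace): buf='LZ' cursor=0

Answer: LZ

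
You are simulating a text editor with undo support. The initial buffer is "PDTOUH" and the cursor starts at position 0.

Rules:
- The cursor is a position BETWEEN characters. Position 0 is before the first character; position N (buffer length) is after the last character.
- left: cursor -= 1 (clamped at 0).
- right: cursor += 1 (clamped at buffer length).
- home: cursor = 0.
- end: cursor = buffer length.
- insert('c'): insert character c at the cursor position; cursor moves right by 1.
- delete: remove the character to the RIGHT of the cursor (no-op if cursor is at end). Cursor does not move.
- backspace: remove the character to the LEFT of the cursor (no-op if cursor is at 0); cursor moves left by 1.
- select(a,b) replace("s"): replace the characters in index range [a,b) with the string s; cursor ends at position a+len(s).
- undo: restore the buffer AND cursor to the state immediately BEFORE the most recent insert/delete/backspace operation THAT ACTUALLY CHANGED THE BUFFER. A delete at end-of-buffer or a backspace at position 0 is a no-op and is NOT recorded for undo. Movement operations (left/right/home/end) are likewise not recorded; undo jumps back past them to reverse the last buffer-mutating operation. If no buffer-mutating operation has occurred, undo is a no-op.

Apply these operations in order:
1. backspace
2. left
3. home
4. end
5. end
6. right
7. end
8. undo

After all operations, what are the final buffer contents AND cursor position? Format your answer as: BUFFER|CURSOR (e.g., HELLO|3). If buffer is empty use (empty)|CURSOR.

After op 1 (backspace): buf='PDTOUH' cursor=0
After op 2 (left): buf='PDTOUH' cursor=0
After op 3 (home): buf='PDTOUH' cursor=0
After op 4 (end): buf='PDTOUH' cursor=6
After op 5 (end): buf='PDTOUH' cursor=6
After op 6 (right): buf='PDTOUH' cursor=6
After op 7 (end): buf='PDTOUH' cursor=6
After op 8 (undo): buf='PDTOUH' cursor=6

Answer: PDTOUH|6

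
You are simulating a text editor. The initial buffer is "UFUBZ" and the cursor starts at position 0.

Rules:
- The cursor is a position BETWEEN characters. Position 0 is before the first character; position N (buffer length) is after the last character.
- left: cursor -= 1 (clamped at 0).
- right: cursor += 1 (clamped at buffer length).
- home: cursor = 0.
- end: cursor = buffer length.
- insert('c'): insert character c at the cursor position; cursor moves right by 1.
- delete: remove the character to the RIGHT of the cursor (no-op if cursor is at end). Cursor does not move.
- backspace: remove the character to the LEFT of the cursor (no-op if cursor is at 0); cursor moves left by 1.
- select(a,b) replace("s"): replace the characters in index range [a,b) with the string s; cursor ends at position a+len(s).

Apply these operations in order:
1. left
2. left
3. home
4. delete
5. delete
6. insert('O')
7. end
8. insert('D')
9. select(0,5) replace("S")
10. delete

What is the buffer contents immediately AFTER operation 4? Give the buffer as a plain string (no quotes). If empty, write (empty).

After op 1 (left): buf='UFUBZ' cursor=0
After op 2 (left): buf='UFUBZ' cursor=0
After op 3 (home): buf='UFUBZ' cursor=0
After op 4 (delete): buf='FUBZ' cursor=0

Answer: FUBZ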